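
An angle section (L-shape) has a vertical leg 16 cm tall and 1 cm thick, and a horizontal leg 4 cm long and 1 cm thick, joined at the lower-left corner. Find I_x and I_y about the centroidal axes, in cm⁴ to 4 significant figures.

I_x ≈ 483.7 cm⁴, I_y ≈ 13.69 cm⁴

Split into non-overlapping primitives; take the origin at the lower-left of the bounding box.
Vertical leg: 1 × 16, A = 16 cm², y = 8 cm, Ī = 341.333 cm⁴.
Horizontal leg (remainder): 3 × 1, A = 3 cm², y = 0.5 cm, Ī = 0.25 cm⁴.
Centroid: ȳ = ΣA·y / ΣA = 6.81579 cm.
Transfer each piece to the centroidal x-axis using Ī + A·d² with d = y − 6.81579:
  vertical leg: d = 1.18421 cm → contributes +363.771 cm⁴
  horizontal leg (remainder): d = -6.31579 cm → contributes +119.918 cm⁴
Total I = 483.689 cm⁴.
For the y-axis: x̄ = 0.815789 cm.
Repeating about the centroidal y-axis gives I_y = 13.6886 cm⁴.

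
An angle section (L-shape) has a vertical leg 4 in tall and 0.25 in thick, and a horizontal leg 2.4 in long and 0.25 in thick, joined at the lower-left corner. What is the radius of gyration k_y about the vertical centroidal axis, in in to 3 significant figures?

k_y ≈ 0.682 in

Decompose the section into non-overlapping parts with the origin at the bottom-left of its bounding rectangle.
Vertical leg: 0.25 × 4, A = 1 in², x = 0.125 in, Ī = 0.0052083 in⁴.
Horizontal leg (remainder): 2.15 × 0.25, A = 0.5375 in², x = 1.325 in, Ī = 0.20705 in⁴.
Centroid: x̄ = ΣA·x / ΣA = 0.54451 in.
Transfer each piece to the vertical centroidal axis using Ī + A·d² with d = x − 0.54451:
  vertical leg: d = -0.41951 in → contributes +0.1812 in⁴
  horizontal leg (remainder): d = 0.78049 in → contributes +0.53447 in⁴
Total I = 0.71567 in⁴.
Radius of gyration: k = √(I/A) = √(0.71567 / 1.5375) = 0.68226 in.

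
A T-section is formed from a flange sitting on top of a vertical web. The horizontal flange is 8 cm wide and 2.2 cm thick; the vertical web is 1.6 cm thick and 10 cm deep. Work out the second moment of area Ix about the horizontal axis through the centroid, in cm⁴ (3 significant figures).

Ix ≈ 452 cm⁴

Decompose the section into non-overlapping parts with the origin at the bottom-left of its bounding rectangle.
Flange: 8 × 2.2, A = 17.6 cm², y = 11.1 cm, Ī = 7.0987 cm⁴.
Web: 1.6 × 10, A = 16 cm², y = 5 cm, Ī = 133.33 cm⁴.
Centroid: ȳ = ΣA·y / ΣA = 8.1952 cm.
Transfer each piece to the horizontal axis through the centroid using Ī + A·d² with d = y − 8.1952:
  flange: d = 2.9048 cm → contributes +155.6 cm⁴
  web: d = -3.1952 cm → contributes +296.69 cm⁴
Total I = 452.29 cm⁴.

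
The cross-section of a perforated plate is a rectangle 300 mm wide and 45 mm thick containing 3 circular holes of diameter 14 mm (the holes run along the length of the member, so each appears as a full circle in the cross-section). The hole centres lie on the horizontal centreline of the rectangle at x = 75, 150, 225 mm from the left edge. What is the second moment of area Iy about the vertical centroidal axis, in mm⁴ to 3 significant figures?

Split into non-overlapping primitives; take the origin at the lower-left of the bounding box.
Plate: 300 × 45, A = 13 500 mm², x = 150 mm, Ī = 101 250 000 mm⁴.
Hole 1 (subtracted): ⌀14, A = 153.94 mm², x = 75 mm, Ī = 1885.7 mm⁴.
Hole 2 (subtracted): ⌀14, A = 153.94 mm², x = 150 mm, Ī = 1885.7 mm⁴.
Hole 3 (subtracted): ⌀14, A = 153.94 mm², x = 225 mm, Ī = 1885.7 mm⁴.
By symmetry the centroid is at mid-width, x̄ = 150 mm.
Transfer each piece to the vertical centroidal axis using Ī + A·d² with d = x − 150:
  plate: d = 0 mm → contributes +101 250 000 mm⁴
  hole 1: d = -75 mm → contributes −867 787 mm⁴
  hole 2: d = 0 mm → contributes −1885.7 mm⁴
  hole 3: d = 75 mm → contributes −867 787 mm⁴
Total I = 99 512 540 mm⁴.

Iy ≈ 9.95 × 10⁷ mm⁴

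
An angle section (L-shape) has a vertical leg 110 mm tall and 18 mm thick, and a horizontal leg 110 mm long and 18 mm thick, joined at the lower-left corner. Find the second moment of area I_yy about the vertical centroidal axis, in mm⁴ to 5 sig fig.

I_yy ≈ 3.9494 × 10⁶ mm⁴

Decompose the section into non-overlapping parts with the origin at the bottom-left of its bounding rectangle.
Vertical leg: 18 × 110, A = 1 980 mm², x = 9 mm, Ī = 53 460 mm⁴.
Horizontal leg (remainder): 92 × 18, A = 1 656 mm², x = 64 mm, Ī = 1 168 032 mm⁴.
Centroid: x̄ = ΣA·x / ΣA = 34.0495 mm.
Transfer each piece to the vertical centroidal axis using Ī + A·d² with d = x − 34.0495:
  vertical leg: d = -25.0495 mm → contributes +1 295 866 mm⁴
  horizontal leg (remainder): d = 29.9505 mm → contributes +2 653 517 mm⁴
Total I = 3 949 383 mm⁴.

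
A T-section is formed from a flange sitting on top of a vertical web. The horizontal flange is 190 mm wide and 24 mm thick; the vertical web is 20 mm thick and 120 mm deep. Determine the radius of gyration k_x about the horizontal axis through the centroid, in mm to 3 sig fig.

Treat the section as a set of non-overlapping primitives; coordinates are from the bounding-box lower-left.
Flange: 190 × 24, A = 4 560 mm², y = 132 mm, Ī = 218 880 mm⁴.
Web: 20 × 120, A = 2 400 mm², y = 60 mm, Ī = 2 880 000 mm⁴.
Centroid: ȳ = ΣA·y / ΣA = 107.17 mm.
Transfer each piece to the horizontal axis through the centroid using Ī + A·d² with d = y − 107.17:
  flange: d = 24.828 mm → contributes +3 029 705 mm⁴
  web: d = -47.172 mm → contributes +8 220 568 mm⁴
Total I = 11 250 273 mm⁴.
Radius of gyration: k = √(I/A) = √(11 250 273 / 6 960) = 40.205 mm.

k_x ≈ 40.2 mm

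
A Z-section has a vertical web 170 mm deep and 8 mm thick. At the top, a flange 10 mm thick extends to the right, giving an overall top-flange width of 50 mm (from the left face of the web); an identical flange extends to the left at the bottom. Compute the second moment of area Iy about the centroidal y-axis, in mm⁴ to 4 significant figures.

Iy ≈ 6.557 × 10⁵ mm⁴

Break the section into simple shapes (no overlaps), measuring from the bottom-left corner of the bounding box.
Web: 8 × 170, A = 1 360 mm², x = 46 mm, Ī = 7253.33 mm⁴.
Top flange (beyond web): 42 × 10, A = 420 mm², x = 71 mm, Ī = 61 740 mm⁴.
Bottom flange (beyond web): 42 × 10, A = 420 mm², x = 21 mm, Ī = 61 740 mm⁴.
Centroid: x̄ = ΣA·x / ΣA = 46 mm.
Transfer each piece to the centroidal y-axis using Ī + A·d² with d = x − 46:
  web: d = 0 mm → contributes +7253.33 mm⁴
  top flange (beyond web): d = 25 mm → contributes +324 240 mm⁴
  bottom flange (beyond web): d = -25 mm → contributes +324 240 mm⁴
Total I = 655 733 mm⁴.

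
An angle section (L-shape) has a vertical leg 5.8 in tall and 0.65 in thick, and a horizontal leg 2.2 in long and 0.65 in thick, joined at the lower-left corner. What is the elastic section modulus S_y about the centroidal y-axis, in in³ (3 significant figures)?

Break the section into simple shapes (no overlaps), measuring from the bottom-left corner of the bounding box.
Vertical leg: 0.65 × 5.8, A = 3.77 in², x = 0.325 in, Ī = 0.13274 in⁴.
Horizontal leg (remainder): 1.55 × 0.65, A = 1.0075 in², x = 1.425 in, Ī = 0.20171 in⁴.
Centroid: x̄ = ΣA·x / ΣA = 0.55697 in.
Transfer each piece to the centroidal y-axis using Ī + A·d² with d = x − 0.55697:
  vertical leg: d = -0.23197 in → contributes +0.3356 in⁴
  horizontal leg (remainder): d = 0.86803 in → contributes +0.96083 in⁴
Total I = 1.2964 in⁴.
Extreme fibre distance c = 1.643 in; S = I/c = 0.78905 in³.

S_y ≈ 0.789 in³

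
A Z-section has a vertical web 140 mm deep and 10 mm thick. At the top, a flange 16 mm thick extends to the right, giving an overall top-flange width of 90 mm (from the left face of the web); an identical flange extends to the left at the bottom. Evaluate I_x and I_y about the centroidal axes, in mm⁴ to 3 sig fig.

Decompose the section into non-overlapping parts with the origin at the bottom-left of its bounding rectangle.
Web: 10 × 140, A = 1 400 mm², y = 70 mm, Ī = 2 286 667 mm⁴.
Top flange (beyond web): 80 × 16, A = 1 280 mm², y = 132 mm, Ī = 27 307 mm⁴.
Bottom flange (beyond web): 80 × 16, A = 1 280 mm², y = 8 mm, Ī = 27 307 mm⁴.
Centroid: ȳ = ΣA·y / ΣA = 70 mm.
Transfer each piece to the centroidal x-axis using Ī + A·d² with d = y − 70:
  web: d = 0 mm → contributes +2 286 667 mm⁴
  top flange (beyond web): d = 62 mm → contributes +4 947 627 mm⁴
  bottom flange (beyond web): d = -62 mm → contributes +4 947 627 mm⁴
Total I = 12 181 920 mm⁴.
For the y-axis: x̄ = 85 mm.
Repeating about the centroidal y-axis gives I_y = 6 561 000 mm⁴.

I_x ≈ 1.22 × 10⁷ mm⁴, I_y ≈ 6.56 × 10⁶ mm⁴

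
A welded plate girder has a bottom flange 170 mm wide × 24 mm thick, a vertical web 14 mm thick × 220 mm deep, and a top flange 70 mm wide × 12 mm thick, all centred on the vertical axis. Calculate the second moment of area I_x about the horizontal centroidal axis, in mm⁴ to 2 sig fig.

Split into non-overlapping primitives; take the origin at the lower-left of the bounding box.
Bottom plate: 170 × 24, A = 4 080 mm², y = 12 mm, Ī = 195 840 mm⁴.
Web plate: 14 × 220, A = 3 080 mm², y = 134 mm, Ī = 12 422 667 mm⁴.
Top plate: 70 × 12, A = 840 mm², y = 250 mm, Ī = 10 080 mm⁴.
Centroid: ȳ = ΣA·y / ΣA = 83.96 mm.
Transfer each piece to the horizontal centroidal axis using Ī + A·d² with d = y − 83.96:
  bottom plate: d = -71.96 mm → contributes +21 323 066 mm⁴
  web plate: d = 50.04 mm → contributes +20 134 992 mm⁴
  top plate: d = 166 mm → contributes +23 168 277 mm⁴
Total I = 64 626 334 mm⁴.

I_x ≈ 6.5 × 10⁷ mm⁴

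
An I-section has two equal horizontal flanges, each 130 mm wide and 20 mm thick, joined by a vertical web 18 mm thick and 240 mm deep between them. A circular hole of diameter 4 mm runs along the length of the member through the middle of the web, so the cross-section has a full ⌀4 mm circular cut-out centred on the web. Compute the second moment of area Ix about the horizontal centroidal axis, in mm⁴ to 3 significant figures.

Ix ≈ 1.09 × 10⁸ mm⁴

Decompose the section into non-overlapping parts with the origin at the bottom-left of its bounding rectangle.
Bottom flange: 130 × 20, A = 2 600 mm², y = 10 mm, Ī = 86 667 mm⁴.
Web: 18 × 240, A = 4 320 mm², y = 140 mm, Ī = 20 736 000 mm⁴.
Top flange: 130 × 20, A = 2 600 mm², y = 270 mm, Ī = 86 667 mm⁴.
Hole (subtracted): ⌀4, A = 12.566 mm², y = 140 mm, Ī = 12.566 mm⁴.
By symmetry the centroid is at mid-height, ȳ = 140 mm.
Transfer each piece to the horizontal centroidal axis using Ī + A·d² with d = y − 140:
  bottom flange: d = -130 mm → contributes +44 026 667 mm⁴
  web: d = 0 mm → contributes +20 736 000 mm⁴
  top flange: d = 130 mm → contributes +44 026 667 mm⁴
  hole: d = 0 mm → contributes −12.566 mm⁴
Total I = 108 789 321 mm⁴.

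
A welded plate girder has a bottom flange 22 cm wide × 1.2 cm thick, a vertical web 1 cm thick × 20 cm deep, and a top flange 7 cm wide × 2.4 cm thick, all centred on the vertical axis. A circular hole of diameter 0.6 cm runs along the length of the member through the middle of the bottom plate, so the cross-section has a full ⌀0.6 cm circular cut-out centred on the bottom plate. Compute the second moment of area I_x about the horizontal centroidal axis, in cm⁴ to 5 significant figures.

Break the section into simple shapes (no overlaps), measuring from the bottom-left corner of the bounding box.
Bottom plate: 22 × 1.2, A = 26.4 cm², y = 0.6 cm, Ī = 3.168 cm⁴.
Web plate: 1 × 20, A = 20 cm², y = 11.2 cm, Ī = 666.6667 cm⁴.
Top plate: 7 × 2.4, A = 16.8 cm², y = 22.4 cm, Ī = 8.064 cm⁴.
Hole (subtracted): ⌀0.6, A = 0.2827433 cm², y = 0.6 cm, Ī = 0.006361725 cm⁴.
Centroid: ȳ = ΣA·y / ΣA = 9.790483 cm.
Transfer each piece to the horizontal centroidal axis using Ī + A·d² with d = y − 9.790483:
  bottom plate: d = -9.190483 cm → contributes +2233.044 cm⁴
  web plate: d = 1.409517 cm → contributes +706.4014 cm⁴
  top plate: d = 12.60952 cm → contributes +2679.262 cm⁴
  hole: d = -9.190483 cm → contributes −23.88827 cm⁴
Total I = 5594.819 cm⁴.

I_x ≈ 5594.8 cm⁴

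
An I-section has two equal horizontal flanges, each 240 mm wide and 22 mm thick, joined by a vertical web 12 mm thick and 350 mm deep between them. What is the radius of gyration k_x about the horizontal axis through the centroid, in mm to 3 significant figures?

k_x ≈ 166 mm

Treat the section as a set of non-overlapping primitives; coordinates are from the bounding-box lower-left.
Bottom flange: 240 × 22, A = 5 280 mm², y = 11 mm, Ī = 212 960 mm⁴.
Web: 12 × 350, A = 4 200 mm², y = 197 mm, Ī = 42 875 000 mm⁴.
Top flange: 240 × 22, A = 5 280 mm², y = 383 mm, Ī = 212 960 mm⁴.
By symmetry the centroid is at mid-height, ȳ = 197 mm.
Transfer each piece to the horizontal axis through the centroid using Ī + A·d² with d = y − 197:
  bottom flange: d = -186 mm → contributes +182 879 840 mm⁴
  web: d = 0 mm → contributes +42 875 000 mm⁴
  top flange: d = 186 mm → contributes +182 879 840 mm⁴
Total I = 408 634 680 mm⁴.
Radius of gyration: k = √(I/A) = √(408 634 680 / 14 760) = 166.39 mm.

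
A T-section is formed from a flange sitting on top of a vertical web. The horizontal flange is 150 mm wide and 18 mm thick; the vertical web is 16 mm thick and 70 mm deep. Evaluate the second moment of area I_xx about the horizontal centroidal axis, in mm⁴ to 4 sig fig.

Treat the section as a set of non-overlapping primitives; coordinates are from the bounding-box lower-left.
Flange: 150 × 18, A = 2 700 mm², y = 79 mm, Ī = 72 900 mm⁴.
Web: 16 × 70, A = 1 120 mm², y = 35 mm, Ī = 457 333 mm⁴.
Centroid: ȳ = ΣA·y / ΣA = 66.0995 mm.
Transfer each piece to the horizontal centroidal axis using Ī + A·d² with d = y − 66.0995:
  flange: d = 12.9005 mm → contributes +522 243 mm⁴
  web: d = -31.0995 mm → contributes +1 540 572 mm⁴
Total I = 2 062 816 mm⁴.

I_xx ≈ 2.063 × 10⁶ mm⁴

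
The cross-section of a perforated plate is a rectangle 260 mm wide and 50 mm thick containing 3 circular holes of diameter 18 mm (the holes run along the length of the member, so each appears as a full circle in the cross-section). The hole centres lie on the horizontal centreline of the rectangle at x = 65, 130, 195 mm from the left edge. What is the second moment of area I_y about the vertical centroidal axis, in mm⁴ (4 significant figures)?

Treat the section as a set of non-overlapping primitives; coordinates are from the bounding-box lower-left.
Plate: 260 × 50, A = 13 000 mm², x = 130 mm, Ī = 73 233 333 mm⁴.
Hole 1 (subtracted): ⌀18, A = 254.469 mm², x = 65 mm, Ī = 5 153 mm⁴.
Hole 2 (subtracted): ⌀18, A = 254.469 mm², x = 130 mm, Ī = 5 153 mm⁴.
Hole 3 (subtracted): ⌀18, A = 254.469 mm², x = 195 mm, Ī = 5 153 mm⁴.
By symmetry the centroid is at mid-width, x̄ = 130 mm.
Transfer each piece to the vertical centroidal axis using Ī + A·d² with d = x − 130:
  plate: d = 0 mm → contributes +73 233 333 mm⁴
  hole 1: d = -65 mm → contributes −1 080 285 mm⁴
  hole 2: d = 0 mm → contributes −5 153 mm⁴
  hole 3: d = 65 mm → contributes −1 080 285 mm⁴
Total I = 71 067 611 mm⁴.

I_y ≈ 7.107 × 10⁷ mm⁴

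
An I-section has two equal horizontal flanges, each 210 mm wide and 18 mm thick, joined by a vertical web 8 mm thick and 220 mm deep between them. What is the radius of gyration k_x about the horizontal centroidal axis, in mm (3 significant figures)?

k_x ≈ 111 mm

Break the section into simple shapes (no overlaps), measuring from the bottom-left corner of the bounding box.
Bottom flange: 210 × 18, A = 3 780 mm², y = 9 mm, Ī = 102 060 mm⁴.
Web: 8 × 220, A = 1 760 mm², y = 128 mm, Ī = 7 098 667 mm⁴.
Top flange: 210 × 18, A = 3 780 mm², y = 247 mm, Ī = 102 060 mm⁴.
By symmetry the centroid is at mid-height, ȳ = 128 mm.
Transfer each piece to the horizontal centroidal axis using Ī + A·d² with d = y − 128:
  bottom flange: d = -119 mm → contributes +53 630 640 mm⁴
  web: d = 0 mm → contributes +7 098 667 mm⁴
  top flange: d = 119 mm → contributes +53 630 640 mm⁴
Total I = 114 359 947 mm⁴.
Radius of gyration: k = √(I/A) = √(114 359 947 / 9 320) = 110.77 mm.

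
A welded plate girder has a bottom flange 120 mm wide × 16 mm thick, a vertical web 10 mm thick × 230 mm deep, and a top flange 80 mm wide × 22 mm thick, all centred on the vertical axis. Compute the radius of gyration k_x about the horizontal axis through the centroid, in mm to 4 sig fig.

Split into non-overlapping primitives; take the origin at the lower-left of the bounding box.
Bottom plate: 120 × 16, A = 1 920 mm², y = 8 mm, Ī = 40 960 mm⁴.
Web plate: 10 × 230, A = 2 300 mm², y = 131 mm, Ī = 10 139 167 mm⁴.
Top plate: 80 × 22, A = 1 760 mm², y = 257 mm, Ī = 70986.7 mm⁴.
Centroid: ȳ = ΣA·y / ΣA = 128.592 mm.
Transfer each piece to the horizontal axis through the centroid using Ī + A·d² with d = y − 128.592:
  bottom plate: d = -120.592 mm → contributes +27 962 414 mm⁴
  web plate: d = 2.40803 mm → contributes +10 152 503 mm⁴
  top plate: d = 128.408 mm → contributes +29 090 960 mm⁴
Total I = 67 205 878 mm⁴.
Radius of gyration: k = √(I/A) = √(67 205 878 / 5 980) = 106.012 mm.

k_x ≈ 106.0 mm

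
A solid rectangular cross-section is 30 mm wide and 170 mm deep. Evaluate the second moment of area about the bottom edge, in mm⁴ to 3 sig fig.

The section: 30 × 170, A = 5 100 mm², y = 85 mm, Ī = 12 282 500 mm⁴.
Transfer it to the base of the section using Ī + A·d² with d = y − 0:
  the section: d = 85 mm → contributes +49 130 000 mm⁴
Total I = 49 130 000 mm⁴.

I_base ≈ 4.91 × 10⁷ mm⁴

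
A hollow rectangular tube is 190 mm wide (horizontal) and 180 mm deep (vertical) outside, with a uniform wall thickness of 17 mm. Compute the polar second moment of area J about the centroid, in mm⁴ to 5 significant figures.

J ≈ 1.0858 × 10⁸ mm⁴

Treat the section as a set of non-overlapping primitives; coordinates are from the bounding-box lower-left.
Outer rectangle: 190 × 180, A = 34 200 mm², y = 90 mm, Ī = 92 340 000 mm⁴.
Inner void (subtracted): 156 × 146, A = 22 776 mm², y = 90 mm, Ī = 40 457 768 mm⁴.
By symmetry the centroid is at mid-height, ȳ = 90 mm.
All pieces are centred on the centroidal x-axis, so I = ΣĪ (holes subtracted) = 51 882 232 mm⁴.
Repeating about the centroidal y-axis gives I_y = 56 695 272 mm⁴.
Polar second moment: J = I_x + I_y = 108 577 504 mm⁴.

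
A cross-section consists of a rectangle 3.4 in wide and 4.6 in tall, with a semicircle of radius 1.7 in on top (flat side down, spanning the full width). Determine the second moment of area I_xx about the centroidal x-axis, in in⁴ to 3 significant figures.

I_xx ≈ 60.6 in⁴

Split into non-overlapping primitives; take the origin at the lower-left of the bounding box.
Rectangular body: 3.4 × 4.6, A = 15.64 in², y = 2.3 in, Ī = 27.579 in⁴.
Semicircular cap: semicircle r = 1.7, A = 4.5396 in², y = 5.3215 in, Ī = 0.9167 in⁴.
Centroid: ȳ = ΣA·y / ΣA = 2.9797 in.
Transfer each piece to the centroidal x-axis using Ī + A·d² with d = y − 2.9797:
  rectangular body: d = -0.67972 in → contributes +34.804 in⁴
  semicircular cap: d = 2.3418 in → contributes +25.812 in⁴
Total I = 60.616 in⁴.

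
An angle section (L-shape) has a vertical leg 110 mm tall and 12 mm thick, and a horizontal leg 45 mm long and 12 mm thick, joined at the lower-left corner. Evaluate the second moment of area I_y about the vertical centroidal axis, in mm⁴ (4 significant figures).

Split into non-overlapping primitives; take the origin at the lower-left of the bounding box.
Vertical leg: 12 × 110, A = 1 320 mm², x = 6 mm, Ī = 15 840 mm⁴.
Horizontal leg (remainder): 33 × 12, A = 396 mm², x = 28.5 mm, Ī = 35 937 mm⁴.
Centroid: x̄ = ΣA·x / ΣA = 11.1923 mm.
Transfer each piece to the vertical centroidal axis using Ī + A·d² with d = x − 11.1923:
  vertical leg: d = -5.19231 mm → contributes +51427.3 mm⁴
  horizontal leg (remainder): d = 17.3077 mm → contributes +154 561 mm⁴
Total I = 205 989 mm⁴.

I_y ≈ 2.060 × 10⁵ mm⁴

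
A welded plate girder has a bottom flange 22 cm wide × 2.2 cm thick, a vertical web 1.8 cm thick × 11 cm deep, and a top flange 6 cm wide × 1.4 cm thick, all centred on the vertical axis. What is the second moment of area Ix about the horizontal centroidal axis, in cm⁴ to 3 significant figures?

Ix ≈ 1720 cm⁴

Break the section into simple shapes (no overlaps), measuring from the bottom-left corner of the bounding box.
Bottom plate: 22 × 2.2, A = 48.4 cm², y = 1.1 cm, Ī = 19.521 cm⁴.
Web plate: 1.8 × 11, A = 19.8 cm², y = 7.7 cm, Ī = 199.65 cm⁴.
Top plate: 6 × 1.4, A = 8.4 cm², y = 13.9 cm, Ī = 1.372 cm⁴.
Centroid: ȳ = ΣA·y / ΣA = 4.2097 cm.
Transfer each piece to the horizontal centroidal axis using Ī + A·d² with d = y − 4.2097:
  bottom plate: d = -3.1097 cm → contributes +487.55 cm⁴
  web plate: d = 3.4903 cm → contributes +440.86 cm⁴
  top plate: d = 9.6903 cm → contributes +790.15 cm⁴
Total I = 1718.6 cm⁴.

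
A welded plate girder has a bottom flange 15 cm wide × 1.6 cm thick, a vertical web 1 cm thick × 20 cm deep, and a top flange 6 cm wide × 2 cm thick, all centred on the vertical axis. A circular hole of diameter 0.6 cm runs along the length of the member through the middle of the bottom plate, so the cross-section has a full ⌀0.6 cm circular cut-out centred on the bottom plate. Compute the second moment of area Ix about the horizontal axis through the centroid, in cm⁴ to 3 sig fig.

Ix ≈ 4620 cm⁴

Decompose the section into non-overlapping parts with the origin at the bottom-left of its bounding rectangle.
Bottom plate: 15 × 1.6, A = 24 cm², y = 0.8 cm, Ī = 5.12 cm⁴.
Web plate: 1 × 20, A = 20 cm², y = 11.6 cm, Ī = 666.67 cm⁴.
Top plate: 6 × 2, A = 12 cm², y = 22.6 cm, Ī = 4 cm⁴.
Hole (subtracted): ⌀0.6, A = 0.28274 cm², y = 0.8 cm, Ī = 0.0063617 cm⁴.
Centroid: ȳ = ΣA·y / ΣA = 9.3719 cm.
Transfer each piece to the horizontal axis through the centroid using Ī + A·d² with d = y − 9.3719:
  bottom plate: d = -8.5719 cm → contributes +1768.6 cm⁴
  web plate: d = 2.2281 cm → contributes +765.96 cm⁴
  top plate: d = 13.228 cm → contributes +2103.8 cm⁴
  hole: d = -8.5719 cm → contributes −20.781 cm⁴
Total I = 4617.5 cm⁴.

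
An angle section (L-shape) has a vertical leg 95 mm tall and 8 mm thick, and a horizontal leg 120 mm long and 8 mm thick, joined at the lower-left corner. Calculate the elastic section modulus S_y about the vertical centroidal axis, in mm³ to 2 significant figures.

S_y ≈ 2.9 × 10⁴ mm³

Split into non-overlapping primitives; take the origin at the lower-left of the bounding box.
Vertical leg: 8 × 95, A = 760 mm², x = 4 mm, Ī = 4 053 mm⁴.
Horizontal leg (remainder): 112 × 8, A = 896 mm², x = 64 mm, Ī = 936 619 mm⁴.
Centroid: x̄ = ΣA·x / ΣA = 36.46 mm.
Transfer each piece to the vertical centroidal axis using Ī + A·d² with d = x − 36.46:
  vertical leg: d = -32.46 mm → contributes +805 014 mm⁴
  horizontal leg (remainder): d = 27.54 mm → contributes +1 616 005 mm⁴
Total I = 2 421 020 mm⁴.
Extreme fibre distance c = 83.54 mm; S = I/c = 28 982 mm³.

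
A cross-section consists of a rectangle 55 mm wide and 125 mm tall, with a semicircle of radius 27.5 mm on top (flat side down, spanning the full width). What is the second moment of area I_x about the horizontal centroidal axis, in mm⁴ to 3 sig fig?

Break the section into simple shapes (no overlaps), measuring from the bottom-left corner of the bounding box.
Rectangular body: 55 × 125, A = 6 875 mm², y = 62.5 mm, Ī = 8 951 823 mm⁴.
Semicircular cap: semicircle r = 27.5, A = 1187.9 mm², y = 136.67 mm, Ī = 62 772 mm⁴.
Centroid: ȳ = ΣA·y / ΣA = 73.428 mm.
Transfer each piece to the horizontal centroidal axis using Ī + A·d² with d = y − 73.428:
  rectangular body: d = -10.928 mm → contributes +9 772 801 mm⁴
  semicircular cap: d = 63.244 mm → contributes +4 814 144 mm⁴
Total I = 14 586 945 mm⁴.

I_x ≈ 1.46 × 10⁷ mm⁴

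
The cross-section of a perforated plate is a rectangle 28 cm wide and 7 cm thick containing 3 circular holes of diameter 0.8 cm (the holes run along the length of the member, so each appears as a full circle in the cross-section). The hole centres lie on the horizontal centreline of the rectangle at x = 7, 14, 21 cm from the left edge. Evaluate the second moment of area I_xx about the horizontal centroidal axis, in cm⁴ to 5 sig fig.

I_xx ≈ 800.27 cm⁴

Break the section into simple shapes (no overlaps), measuring from the bottom-left corner of the bounding box.
Plate: 28 × 7, A = 196 cm², y = 3.5 cm, Ī = 800.3333 cm⁴.
Hole 1 (subtracted): ⌀0.8, A = 0.5026548 cm², y = 3.5 cm, Ī = 0.02010619 cm⁴.
Hole 2 (subtracted): ⌀0.8, A = 0.5026548 cm², y = 3.5 cm, Ī = 0.02010619 cm⁴.
Hole 3 (subtracted): ⌀0.8, A = 0.5026548 cm², y = 3.5 cm, Ī = 0.02010619 cm⁴.
By symmetry the centroid is at mid-height, ȳ = 3.5 cm.
All pieces are centred on the horizontal centroidal axis, so I = ΣĪ (holes subtracted) = 800.273 cm⁴.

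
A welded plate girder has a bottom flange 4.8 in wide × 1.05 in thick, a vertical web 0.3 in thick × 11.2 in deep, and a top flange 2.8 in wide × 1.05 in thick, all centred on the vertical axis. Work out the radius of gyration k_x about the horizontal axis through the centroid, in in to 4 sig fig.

Split into non-overlapping primitives; take the origin at the lower-left of the bounding box.
Bottom plate: 4.8 × 1.05, A = 5.04 in², y = 0.525 in, Ī = 0.46305 in⁴.
Web plate: 0.3 × 11.2, A = 3.36 in², y = 6.65 in, Ī = 35.1232 in⁴.
Top plate: 2.8 × 1.05, A = 2.94 in², y = 12.775 in, Ī = 0.270113 in⁴.
Centroid: ȳ = ΣA·y / ΣA = 5.51574 in.
Transfer each piece to the horizontal axis through the centroid using Ī + A·d² with d = y − 5.51574:
  bottom plate: d = -4.99074 in → contributes +125.997 in⁴
  web plate: d = 1.13426 in → contributes +39.446 in⁴
  top plate: d = 7.25926 in → contributes +155.199 in⁴
Total I = 320.642 in⁴.
Radius of gyration: k = √(I/A) = √(320.642 / 11.34) = 5.31745 in.

k_x ≈ 5.317 in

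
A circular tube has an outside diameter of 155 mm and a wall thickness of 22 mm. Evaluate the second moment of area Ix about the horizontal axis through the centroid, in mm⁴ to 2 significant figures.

Ix ≈ 2.1 × 10⁷ mm⁴

Split into non-overlapping primitives; take the origin at the lower-left of the bounding box.
Outer circle: ⌀155, A = 18 869 mm², y = 77.5 mm, Ī = 28 333 269 mm⁴.
Bore (subtracted): ⌀111, A = 9 677 mm², y = 77.5 mm, Ī = 7 451 811 mm⁴.
By symmetry the centroid is at mid-height, ȳ = 77.5 mm.
All pieces are centred on the horizontal axis through the centroid, so I = ΣĪ (holes subtracted) = 20 881 459 mm⁴.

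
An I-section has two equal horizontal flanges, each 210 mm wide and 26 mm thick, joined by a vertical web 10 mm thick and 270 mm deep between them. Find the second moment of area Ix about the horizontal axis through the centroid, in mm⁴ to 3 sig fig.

Break the section into simple shapes (no overlaps), measuring from the bottom-left corner of the bounding box.
Bottom flange: 210 × 26, A = 5 460 mm², y = 13 mm, Ī = 307 580 mm⁴.
Web: 10 × 270, A = 2 700 mm², y = 161 mm, Ī = 16 402 500 mm⁴.
Top flange: 210 × 26, A = 5 460 mm², y = 309 mm, Ī = 307 580 mm⁴.
By symmetry the centroid is at mid-height, ȳ = 161 mm.
Transfer each piece to the horizontal axis through the centroid using Ī + A·d² with d = y − 161:
  bottom flange: d = -148 mm → contributes +119 903 420 mm⁴
  web: d = 0 mm → contributes +16 402 500 mm⁴
  top flange: d = 148 mm → contributes +119 903 420 mm⁴
Total I = 256 209 340 mm⁴.

Ix ≈ 2.56 × 10⁸ mm⁴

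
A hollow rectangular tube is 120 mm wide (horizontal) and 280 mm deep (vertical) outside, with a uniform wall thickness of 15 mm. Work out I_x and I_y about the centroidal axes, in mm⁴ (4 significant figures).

I_x ≈ 1.023 × 10⁸ mm⁴, I_y ≈ 2.513 × 10⁷ mm⁴

Split into non-overlapping primitives; take the origin at the lower-left of the bounding box.
Outer rectangle: 120 × 280, A = 33 600 mm², y = 140 mm, Ī = 219 520 000 mm⁴.
Inner void (subtracted): 90 × 250, A = 22 500 mm², y = 140 mm, Ī = 117 187 500 mm⁴.
By symmetry the centroid is at mid-height, ȳ = 140 mm.
All pieces are centred on the centroidal x-axis, so I = ΣĪ (holes subtracted) = 102 332 500 mm⁴.
Repeating about the centroidal y-axis gives I_y = 25 132 500 mm⁴.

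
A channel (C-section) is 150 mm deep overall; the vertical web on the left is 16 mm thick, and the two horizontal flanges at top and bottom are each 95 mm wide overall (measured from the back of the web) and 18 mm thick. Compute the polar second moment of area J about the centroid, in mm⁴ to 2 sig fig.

J ≈ 2.1 × 10⁷ mm⁴

Treat the section as a set of non-overlapping primitives; coordinates are from the bounding-box lower-left.
Web: 16 × 150, A = 2 400 mm², y = 75 mm, Ī = 4 500 000 mm⁴.
Top flange (beyond web): 79 × 18, A = 1 422 mm², y = 141 mm, Ī = 38 394 mm⁴.
Bottom flange (beyond web): 79 × 18, A = 1 422 mm², y = 9 mm, Ī = 38 394 mm⁴.
By symmetry the centroid is at mid-height, ȳ = 75 mm.
Transfer each piece to the centroidal x-axis using Ī + A·d² with d = y − 75:
  web: d = 0 mm → contributes +4 500 000 mm⁴
  top flange (beyond web): d = 66 mm → contributes +6 232 626 mm⁴
  bottom flange (beyond web): d = -66 mm → contributes +6 232 626 mm⁴
Total I = 16 965 252 mm⁴.
For the y-axis: x̄ = 33.76 mm.
Repeating about the centroidal y-axis gives I_y = 4 467 056 mm⁴.
Polar second moment: J = I_x + I_y = 21 432 308 mm⁴.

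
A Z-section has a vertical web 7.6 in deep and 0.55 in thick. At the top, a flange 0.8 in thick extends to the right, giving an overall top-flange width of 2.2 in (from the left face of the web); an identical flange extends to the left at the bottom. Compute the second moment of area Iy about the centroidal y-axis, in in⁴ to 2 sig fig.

Iy ≈ 3.9 in⁴

Split into non-overlapping primitives; take the origin at the lower-left of the bounding box.
Web: 0.55 × 7.6, A = 4.18 in², x = 1.925 in, Ī = 0.1054 in⁴.
Top flange (beyond web): 1.65 × 0.8, A = 1.32 in², x = 3.025 in, Ī = 0.2995 in⁴.
Bottom flange (beyond web): 1.65 × 0.8, A = 1.32 in², x = 0.825 in, Ī = 0.2995 in⁴.
Centroid: x̄ = ΣA·x / ΣA = 1.925 in.
Transfer each piece to the centroidal y-axis using Ī + A·d² with d = x − 1.925:
  web: d = 0 in → contributes +0.1054 in⁴
  top flange (beyond web): d = 1.1 in → contributes +1.897 in⁴
  bottom flange (beyond web): d = -1.1 in → contributes +1.897 in⁴
Total I = 3.899 in⁴.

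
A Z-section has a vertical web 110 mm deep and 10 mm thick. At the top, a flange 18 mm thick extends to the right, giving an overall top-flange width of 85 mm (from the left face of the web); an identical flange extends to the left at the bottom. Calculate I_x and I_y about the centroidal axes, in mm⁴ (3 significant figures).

Treat the section as a set of non-overlapping primitives; coordinates are from the bounding-box lower-left.
Web: 10 × 110, A = 1 100 mm², y = 55 mm, Ī = 1 109 167 mm⁴.
Top flange (beyond web): 75 × 18, A = 1 350 mm², y = 101 mm, Ī = 36 450 mm⁴.
Bottom flange (beyond web): 75 × 18, A = 1 350 mm², y = 9 mm, Ī = 36 450 mm⁴.
Centroid: ȳ = ΣA·y / ΣA = 55 mm.
Transfer each piece to the centroidal x-axis using Ī + A·d² with d = y − 55:
  web: d = 0 mm → contributes +1 109 167 mm⁴
  top flange (beyond web): d = 46 mm → contributes +2 893 050 mm⁴
  bottom flange (beyond web): d = -46 mm → contributes +2 893 050 mm⁴
Total I = 6 895 267 mm⁴.
For the y-axis: x̄ = 80 mm.
Repeating about the centroidal y-axis gives I_y = 6 151 667 mm⁴.

I_x ≈ 6.90 × 10⁶ mm⁴, I_y ≈ 6.15 × 10⁶ mm⁴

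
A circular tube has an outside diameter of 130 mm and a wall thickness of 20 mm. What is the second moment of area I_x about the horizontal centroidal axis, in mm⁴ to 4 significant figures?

I_x ≈ 1.080 × 10⁷ mm⁴

Decompose the section into non-overlapping parts with the origin at the bottom-left of its bounding rectangle.
Outer circle: ⌀130, A = 13273.2 mm², y = 65 mm, Ī = 14 019 848 mm⁴.
Bore (subtracted): ⌀90, A = 6361.73 mm², y = 65 mm, Ī = 3 220 623 mm⁴.
By symmetry the centroid is at mid-height, ȳ = 65 mm.
All pieces are centred on the horizontal centroidal axis, so I = ΣĪ (holes subtracted) = 10 799 225 mm⁴.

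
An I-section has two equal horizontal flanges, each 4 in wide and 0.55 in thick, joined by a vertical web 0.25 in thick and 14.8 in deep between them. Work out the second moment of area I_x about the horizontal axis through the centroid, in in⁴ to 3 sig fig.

Decompose the section into non-overlapping parts with the origin at the bottom-left of its bounding rectangle.
Bottom flange: 4 × 0.55, A = 2.2 in², y = 0.275 in, Ī = 0.055458 in⁴.
Web: 0.25 × 14.8, A = 3.7 in², y = 7.95 in, Ī = 67.537 in⁴.
Top flange: 4 × 0.55, A = 2.2 in², y = 15.625 in, Ī = 0.055458 in⁴.
By symmetry the centroid is at mid-height, ȳ = 7.95 in.
Transfer each piece to the horizontal axis through the centroid using Ī + A·d² with d = y − 7.95:
  bottom flange: d = -7.675 in → contributes +129.65 in⁴
  web: d = 0 in → contributes +67.537 in⁴
  top flange: d = 7.675 in → contributes +129.65 in⁴
Total I = 326.83 in⁴.

I_x ≈ 327 in⁴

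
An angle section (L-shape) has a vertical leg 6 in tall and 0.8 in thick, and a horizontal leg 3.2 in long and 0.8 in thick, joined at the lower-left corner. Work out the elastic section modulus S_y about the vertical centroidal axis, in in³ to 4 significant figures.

S_y ≈ 2.001 in³

Split into non-overlapping primitives; take the origin at the lower-left of the bounding box.
Vertical leg: 0.8 × 6, A = 4.8 in², x = 0.4 in, Ī = 0.256 in⁴.
Horizontal leg (remainder): 2.4 × 0.8, A = 1.92 in², x = 2 in, Ī = 0.9216 in⁴.
Centroid: x̄ = ΣA·x / ΣA = 0.857143 in.
Transfer each piece to the vertical centroidal axis using Ī + A·d² with d = x − 0.857143:
  vertical leg: d = -0.457143 in → contributes +1.2591 in⁴
  horizontal leg (remainder): d = 1.14286 in → contributes +3.42936 in⁴
Total I = 4.68846 in⁴.
Extreme fibre distance c = 2.34286 in; S = I/c = 2.00117 in³.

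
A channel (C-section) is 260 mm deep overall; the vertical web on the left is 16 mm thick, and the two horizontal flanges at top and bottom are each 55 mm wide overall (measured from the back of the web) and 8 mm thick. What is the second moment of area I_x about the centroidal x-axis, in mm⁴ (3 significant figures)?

I_x ≈ 3.33 × 10⁷ mm⁴

Split into non-overlapping primitives; take the origin at the lower-left of the bounding box.
Web: 16 × 260, A = 4 160 mm², y = 130 mm, Ī = 23 434 667 mm⁴.
Top flange (beyond web): 39 × 8, A = 312 mm², y = 256 mm, Ī = 1 664 mm⁴.
Bottom flange (beyond web): 39 × 8, A = 312 mm², y = 4 mm, Ī = 1 664 mm⁴.
By symmetry the centroid is at mid-height, ȳ = 130 mm.
Transfer each piece to the centroidal x-axis using Ī + A·d² with d = y − 130:
  web: d = 0 mm → contributes +23 434 667 mm⁴
  top flange (beyond web): d = 126 mm → contributes +4 954 976 mm⁴
  bottom flange (beyond web): d = -126 mm → contributes +4 954 976 mm⁴
Total I = 33 344 619 mm⁴.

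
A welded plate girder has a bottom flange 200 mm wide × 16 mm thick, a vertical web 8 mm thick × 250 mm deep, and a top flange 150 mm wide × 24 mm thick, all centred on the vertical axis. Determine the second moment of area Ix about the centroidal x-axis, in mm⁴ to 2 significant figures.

Decompose the section into non-overlapping parts with the origin at the bottom-left of its bounding rectangle.
Bottom plate: 200 × 16, A = 3 200 mm², y = 8 mm, Ī = 68 267 mm⁴.
Web plate: 8 × 250, A = 2 000 mm², y = 141 mm, Ī = 10 416 667 mm⁴.
Top plate: 150 × 24, A = 3 600 mm², y = 278 mm, Ī = 172 800 mm⁴.
Centroid: ȳ = ΣA·y / ΣA = 148.7 mm.
Transfer each piece to the centroidal x-axis using Ī + A·d² with d = y − 148.7:
  bottom plate: d = -140.7 mm → contributes +63 400 663 mm⁴
  web plate: d = -7.682 mm → contributes +10 534 687 mm⁴
  top plate: d = 129.3 mm → contributes +60 376 292 mm⁴
Total I = 134 311 642 mm⁴.

Ix ≈ 1.3 × 10⁸ mm⁴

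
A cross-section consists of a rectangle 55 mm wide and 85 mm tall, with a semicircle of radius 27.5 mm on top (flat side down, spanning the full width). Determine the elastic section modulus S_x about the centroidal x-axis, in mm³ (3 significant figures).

S_x ≈ 9.58 × 10⁴ mm³

Decompose the section into non-overlapping parts with the origin at the bottom-left of its bounding rectangle.
Rectangular body: 55 × 85, A = 4 675 mm², y = 42.5 mm, Ī = 2 814 740 mm⁴.
Semicircular cap: semicircle r = 27.5, A = 1187.9 mm², y = 96.671 mm, Ī = 62 772 mm⁴.
Centroid: ȳ = ΣA·y / ΣA = 53.476 mm.
Transfer each piece to the centroidal x-axis using Ī + A·d² with d = y − 53.476:
  rectangular body: d = -10.976 mm → contributes +3 377 942 mm⁴
  semicircular cap: d = 43.195 mm → contributes +2 279 236 mm⁴
Total I = 5 657 178 mm⁴.
Extreme fibre distance c = 59.024 mm; S = I/c = 95 845 mm³.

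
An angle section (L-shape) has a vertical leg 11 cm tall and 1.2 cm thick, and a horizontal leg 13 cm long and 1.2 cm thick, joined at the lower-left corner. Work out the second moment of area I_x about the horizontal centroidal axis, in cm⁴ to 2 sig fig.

I_x ≈ 300 cm⁴

Treat the section as a set of non-overlapping primitives; coordinates are from the bounding-box lower-left.
Vertical leg: 1.2 × 11, A = 13.2 cm², y = 5.5 cm, Ī = 133.1 cm⁴.
Horizontal leg (remainder): 11.8 × 1.2, A = 14.16 cm², y = 0.6 cm, Ī = 1.699 cm⁴.
Centroid: ȳ = ΣA·y / ΣA = 2.964 cm.
Transfer each piece to the horizontal centroidal axis using Ī + A·d² with d = y − 2.964:
  vertical leg: d = 2.536 cm → contributes +218 cm⁴
  horizontal leg (remainder): d = -2.364 cm → contributes +80.83 cm⁴
Total I = 298.8 cm⁴.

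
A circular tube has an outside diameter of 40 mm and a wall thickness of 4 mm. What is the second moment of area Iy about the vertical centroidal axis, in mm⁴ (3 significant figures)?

Iy ≈ 7.42 × 10⁴ mm⁴

Break the section into simple shapes (no overlaps), measuring from the bottom-left corner of the bounding box.
Outer circle: ⌀40, A = 1256.6 mm², x = 20 mm, Ī = 125 664 mm⁴.
Bore (subtracted): ⌀32, A = 804.25 mm², x = 20 mm, Ī = 51 472 mm⁴.
By symmetry the centroid is at mid-width, x̄ = 20 mm.
All pieces are centred on the vertical centroidal axis, so I = ΣĪ (holes subtracted) = 74 192 mm⁴.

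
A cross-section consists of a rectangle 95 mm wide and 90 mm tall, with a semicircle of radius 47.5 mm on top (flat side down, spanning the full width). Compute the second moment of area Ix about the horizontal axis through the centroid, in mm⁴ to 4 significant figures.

Ix ≈ 1.697 × 10⁷ mm⁴

Split into non-overlapping primitives; take the origin at the lower-left of the bounding box.
Rectangular body: 95 × 90, A = 8 550 mm², y = 45 mm, Ī = 5 771 250 mm⁴.
Semicircular cap: semicircle r = 47.5, A = 3544.11 mm², y = 110.16 mm, Ī = 558 736 mm⁴.
Centroid: ȳ = ΣA·y / ΣA = 64.0947 mm.
Transfer each piece to the horizontal axis through the centroid using Ī + A·d² with d = y − 64.0947:
  rectangular body: d = -19.0947 mm → contributes +8 888 630 mm⁴
  semicircular cap: d = 46.065 mm → contributes +8 079 271 mm⁴
Total I = 16 967 900 mm⁴.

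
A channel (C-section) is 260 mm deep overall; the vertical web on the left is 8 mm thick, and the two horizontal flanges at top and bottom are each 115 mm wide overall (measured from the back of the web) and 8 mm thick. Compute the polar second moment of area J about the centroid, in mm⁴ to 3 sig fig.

Decompose the section into non-overlapping parts with the origin at the bottom-left of its bounding rectangle.
Web: 8 × 260, A = 2 080 mm², y = 130 mm, Ī = 11 717 333 mm⁴.
Top flange (beyond web): 107 × 8, A = 856 mm², y = 256 mm, Ī = 4565.3 mm⁴.
Bottom flange (beyond web): 107 × 8, A = 856 mm², y = 4 mm, Ī = 4565.3 mm⁴.
By symmetry the centroid is at mid-height, ȳ = 130 mm.
Transfer each piece to the centroidal x-axis using Ī + A·d² with d = y − 130:
  web: d = 0 mm → contributes +11 717 333 mm⁴
  top flange (beyond web): d = 126 mm → contributes +13 594 421 mm⁴
  bottom flange (beyond web): d = -126 mm → contributes +13 594 421 mm⁴
Total I = 38 906 176 mm⁴.
For the y-axis: x̄ = 29.96 mm.
Repeating about the centroidal y-axis gives I_y = 4 749 290 mm⁴.
Polar second moment: J = I_x + I_y = 43 655 466 mm⁴.

J ≈ 4.37 × 10⁷ mm⁴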